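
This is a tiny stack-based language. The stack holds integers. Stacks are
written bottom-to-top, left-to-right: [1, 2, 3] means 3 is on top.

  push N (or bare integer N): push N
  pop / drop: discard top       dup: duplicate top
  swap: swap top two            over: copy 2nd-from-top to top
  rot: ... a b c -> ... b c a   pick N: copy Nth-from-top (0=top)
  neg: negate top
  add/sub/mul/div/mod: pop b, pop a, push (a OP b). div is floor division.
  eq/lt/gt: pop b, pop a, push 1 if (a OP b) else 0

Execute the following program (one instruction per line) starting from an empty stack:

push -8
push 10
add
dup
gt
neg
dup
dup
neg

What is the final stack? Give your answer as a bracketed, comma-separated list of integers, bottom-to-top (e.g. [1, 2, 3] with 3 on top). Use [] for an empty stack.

After 'push -8': [-8]
After 'push 10': [-8, 10]
After 'add': [2]
After 'dup': [2, 2]
After 'gt': [0]
After 'neg': [0]
After 'dup': [0, 0]
After 'dup': [0, 0, 0]
After 'neg': [0, 0, 0]

Answer: [0, 0, 0]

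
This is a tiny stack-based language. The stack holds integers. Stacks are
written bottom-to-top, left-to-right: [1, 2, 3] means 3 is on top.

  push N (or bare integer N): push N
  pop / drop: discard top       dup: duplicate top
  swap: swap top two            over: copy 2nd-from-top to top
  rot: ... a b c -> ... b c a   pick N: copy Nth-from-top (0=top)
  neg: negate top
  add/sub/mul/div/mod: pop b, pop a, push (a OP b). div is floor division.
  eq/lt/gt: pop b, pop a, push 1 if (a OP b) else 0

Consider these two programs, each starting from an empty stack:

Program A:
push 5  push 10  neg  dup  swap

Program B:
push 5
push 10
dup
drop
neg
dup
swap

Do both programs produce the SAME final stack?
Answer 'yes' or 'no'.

Program A trace:
  After 'push 5': [5]
  After 'push 10': [5, 10]
  After 'neg': [5, -10]
  After 'dup': [5, -10, -10]
  After 'swap': [5, -10, -10]
Program A final stack: [5, -10, -10]

Program B trace:
  After 'push 5': [5]
  After 'push 10': [5, 10]
  After 'dup': [5, 10, 10]
  After 'drop': [5, 10]
  After 'neg': [5, -10]
  After 'dup': [5, -10, -10]
  After 'swap': [5, -10, -10]
Program B final stack: [5, -10, -10]
Same: yes

Answer: yes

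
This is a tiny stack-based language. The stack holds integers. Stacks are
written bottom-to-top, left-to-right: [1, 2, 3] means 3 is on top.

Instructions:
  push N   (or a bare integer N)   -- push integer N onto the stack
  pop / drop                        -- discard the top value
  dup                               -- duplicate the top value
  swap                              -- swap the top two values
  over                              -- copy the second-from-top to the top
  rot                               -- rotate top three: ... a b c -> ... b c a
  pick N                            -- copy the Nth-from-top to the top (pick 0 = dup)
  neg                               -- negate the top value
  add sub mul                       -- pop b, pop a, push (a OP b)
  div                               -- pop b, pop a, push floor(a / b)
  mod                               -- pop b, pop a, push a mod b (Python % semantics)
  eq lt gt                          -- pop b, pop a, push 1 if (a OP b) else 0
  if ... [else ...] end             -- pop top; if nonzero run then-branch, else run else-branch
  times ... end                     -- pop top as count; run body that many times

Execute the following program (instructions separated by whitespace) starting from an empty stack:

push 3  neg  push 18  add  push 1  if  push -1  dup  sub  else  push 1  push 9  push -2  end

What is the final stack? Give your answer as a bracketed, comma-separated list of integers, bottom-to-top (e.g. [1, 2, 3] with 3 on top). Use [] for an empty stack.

Answer: [15, 0]

Derivation:
After 'push 3': [3]
After 'neg': [-3]
After 'push 18': [-3, 18]
After 'add': [15]
After 'push 1': [15, 1]
After 'if': [15]
After 'push -1': [15, -1]
After 'dup': [15, -1, -1]
After 'sub': [15, 0]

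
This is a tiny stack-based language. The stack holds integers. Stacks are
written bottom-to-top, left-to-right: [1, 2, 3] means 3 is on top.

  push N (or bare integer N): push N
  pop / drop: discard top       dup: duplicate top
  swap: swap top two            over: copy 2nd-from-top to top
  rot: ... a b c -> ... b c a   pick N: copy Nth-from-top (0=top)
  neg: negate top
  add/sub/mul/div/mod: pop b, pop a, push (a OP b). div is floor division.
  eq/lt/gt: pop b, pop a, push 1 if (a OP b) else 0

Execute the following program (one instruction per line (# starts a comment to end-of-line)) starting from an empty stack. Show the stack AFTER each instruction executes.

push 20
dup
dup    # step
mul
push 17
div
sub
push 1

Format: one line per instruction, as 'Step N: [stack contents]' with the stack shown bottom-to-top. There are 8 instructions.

Step 1: [20]
Step 2: [20, 20]
Step 3: [20, 20, 20]
Step 4: [20, 400]
Step 5: [20, 400, 17]
Step 6: [20, 23]
Step 7: [-3]
Step 8: [-3, 1]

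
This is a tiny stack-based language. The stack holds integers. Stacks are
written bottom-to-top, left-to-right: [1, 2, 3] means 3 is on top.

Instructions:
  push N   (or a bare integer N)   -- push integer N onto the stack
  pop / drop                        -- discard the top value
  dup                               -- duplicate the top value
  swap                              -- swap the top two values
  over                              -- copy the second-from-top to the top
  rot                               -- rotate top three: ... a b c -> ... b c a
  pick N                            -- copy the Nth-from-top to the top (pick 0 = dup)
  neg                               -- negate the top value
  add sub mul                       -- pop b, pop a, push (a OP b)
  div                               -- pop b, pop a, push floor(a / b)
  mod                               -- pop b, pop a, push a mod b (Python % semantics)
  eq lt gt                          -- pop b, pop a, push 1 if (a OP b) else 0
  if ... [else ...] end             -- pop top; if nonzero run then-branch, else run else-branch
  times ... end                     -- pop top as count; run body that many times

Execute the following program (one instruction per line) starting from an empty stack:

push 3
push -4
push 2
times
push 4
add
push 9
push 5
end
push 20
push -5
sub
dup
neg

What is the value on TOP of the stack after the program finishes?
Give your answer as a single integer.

After 'push 3': [3]
After 'push -4': [3, -4]
After 'push 2': [3, -4, 2]
After 'times': [3, -4]
After 'push 4': [3, -4, 4]
After 'add': [3, 0]
After 'push 9': [3, 0, 9]
After 'push 5': [3, 0, 9, 5]
After 'push 4': [3, 0, 9, 5, 4]
After 'add': [3, 0, 9, 9]
After 'push 9': [3, 0, 9, 9, 9]
After 'push 5': [3, 0, 9, 9, 9, 5]
After 'push 20': [3, 0, 9, 9, 9, 5, 20]
After 'push -5': [3, 0, 9, 9, 9, 5, 20, -5]
After 'sub': [3, 0, 9, 9, 9, 5, 25]
After 'dup': [3, 0, 9, 9, 9, 5, 25, 25]
After 'neg': [3, 0, 9, 9, 9, 5, 25, -25]

Answer: -25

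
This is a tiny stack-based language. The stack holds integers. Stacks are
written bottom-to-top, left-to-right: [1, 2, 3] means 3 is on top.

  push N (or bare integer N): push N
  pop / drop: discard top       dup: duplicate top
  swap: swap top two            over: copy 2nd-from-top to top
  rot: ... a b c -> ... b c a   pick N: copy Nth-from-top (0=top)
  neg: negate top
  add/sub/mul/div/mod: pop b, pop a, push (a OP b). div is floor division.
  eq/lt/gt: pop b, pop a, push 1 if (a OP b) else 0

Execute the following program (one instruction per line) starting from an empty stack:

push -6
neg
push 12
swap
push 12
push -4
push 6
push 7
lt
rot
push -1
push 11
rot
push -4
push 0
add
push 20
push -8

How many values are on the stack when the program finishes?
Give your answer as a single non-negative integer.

Answer: 10

Derivation:
After 'push -6': stack = [-6] (depth 1)
After 'neg': stack = [6] (depth 1)
After 'push 12': stack = [6, 12] (depth 2)
After 'swap': stack = [12, 6] (depth 2)
After 'push 12': stack = [12, 6, 12] (depth 3)
After 'push -4': stack = [12, 6, 12, -4] (depth 4)
After 'push 6': stack = [12, 6, 12, -4, 6] (depth 5)
After 'push 7': stack = [12, 6, 12, -4, 6, 7] (depth 6)
After 'lt': stack = [12, 6, 12, -4, 1] (depth 5)
After 'rot': stack = [12, 6, -4, 1, 12] (depth 5)
After 'push -1': stack = [12, 6, -4, 1, 12, -1] (depth 6)
After 'push 11': stack = [12, 6, -4, 1, 12, -1, 11] (depth 7)
After 'rot': stack = [12, 6, -4, 1, -1, 11, 12] (depth 7)
After 'push -4': stack = [12, 6, -4, 1, -1, 11, 12, -4] (depth 8)
After 'push 0': stack = [12, 6, -4, 1, -1, 11, 12, -4, 0] (depth 9)
After 'add': stack = [12, 6, -4, 1, -1, 11, 12, -4] (depth 8)
After 'push 20': stack = [12, 6, -4, 1, -1, 11, 12, -4, 20] (depth 9)
After 'push -8': stack = [12, 6, -4, 1, -1, 11, 12, -4, 20, -8] (depth 10)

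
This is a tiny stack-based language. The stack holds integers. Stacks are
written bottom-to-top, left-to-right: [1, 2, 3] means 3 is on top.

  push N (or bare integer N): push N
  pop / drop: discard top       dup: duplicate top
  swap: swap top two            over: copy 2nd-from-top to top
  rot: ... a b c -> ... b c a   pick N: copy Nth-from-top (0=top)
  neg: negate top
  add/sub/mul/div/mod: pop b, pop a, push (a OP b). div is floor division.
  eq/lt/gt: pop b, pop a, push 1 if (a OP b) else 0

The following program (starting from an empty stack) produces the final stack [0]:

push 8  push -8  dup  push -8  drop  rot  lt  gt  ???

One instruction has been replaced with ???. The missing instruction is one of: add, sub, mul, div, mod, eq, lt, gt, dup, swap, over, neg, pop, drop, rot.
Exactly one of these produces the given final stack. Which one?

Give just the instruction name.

Answer: neg

Derivation:
Stack before ???: [0]
Stack after ???:  [0]
The instruction that transforms [0] -> [0] is: neg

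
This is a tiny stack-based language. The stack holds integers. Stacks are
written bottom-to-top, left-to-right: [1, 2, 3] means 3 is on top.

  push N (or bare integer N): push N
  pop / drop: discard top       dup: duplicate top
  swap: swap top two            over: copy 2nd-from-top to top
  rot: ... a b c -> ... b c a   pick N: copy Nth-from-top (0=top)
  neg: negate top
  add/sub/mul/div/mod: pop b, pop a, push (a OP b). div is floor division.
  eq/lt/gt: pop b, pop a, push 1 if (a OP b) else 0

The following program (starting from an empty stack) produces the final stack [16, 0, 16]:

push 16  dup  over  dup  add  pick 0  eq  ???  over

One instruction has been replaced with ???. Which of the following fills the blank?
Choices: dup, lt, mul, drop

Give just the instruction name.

Answer: lt

Derivation:
Stack before ???: [16, 16, 1]
Stack after ???:  [16, 0]
Checking each choice:
  dup: produces [16, 16, 1, 1, 1]
  lt: MATCH
  mul: produces [16, 16, 16]
  drop: produces [16, 16, 16]


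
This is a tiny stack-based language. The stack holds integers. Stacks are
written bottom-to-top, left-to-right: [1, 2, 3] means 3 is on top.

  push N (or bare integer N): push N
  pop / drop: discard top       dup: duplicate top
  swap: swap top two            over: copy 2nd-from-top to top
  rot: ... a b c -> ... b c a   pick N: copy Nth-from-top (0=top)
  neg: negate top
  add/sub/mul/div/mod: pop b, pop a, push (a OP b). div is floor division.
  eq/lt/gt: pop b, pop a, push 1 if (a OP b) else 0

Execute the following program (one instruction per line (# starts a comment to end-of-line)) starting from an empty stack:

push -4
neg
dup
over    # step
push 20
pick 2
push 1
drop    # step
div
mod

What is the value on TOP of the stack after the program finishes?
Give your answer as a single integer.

After 'push -4': [-4]
After 'neg': [4]
After 'dup': [4, 4]
After 'over': [4, 4, 4]
After 'push 20': [4, 4, 4, 20]
After 'pick 2': [4, 4, 4, 20, 4]
After 'push 1': [4, 4, 4, 20, 4, 1]
After 'drop': [4, 4, 4, 20, 4]
After 'div': [4, 4, 4, 5]
After 'mod': [4, 4, 4]

Answer: 4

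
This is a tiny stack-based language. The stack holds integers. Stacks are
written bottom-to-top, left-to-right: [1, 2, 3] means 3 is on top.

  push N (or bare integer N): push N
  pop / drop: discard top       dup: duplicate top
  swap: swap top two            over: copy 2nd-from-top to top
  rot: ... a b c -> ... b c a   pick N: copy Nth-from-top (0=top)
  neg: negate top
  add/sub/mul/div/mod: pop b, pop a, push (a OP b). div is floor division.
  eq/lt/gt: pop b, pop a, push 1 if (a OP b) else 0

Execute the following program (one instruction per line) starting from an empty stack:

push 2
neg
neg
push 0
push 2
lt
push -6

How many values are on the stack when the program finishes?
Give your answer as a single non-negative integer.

Answer: 3

Derivation:
After 'push 2': stack = [2] (depth 1)
After 'neg': stack = [-2] (depth 1)
After 'neg': stack = [2] (depth 1)
After 'push 0': stack = [2, 0] (depth 2)
After 'push 2': stack = [2, 0, 2] (depth 3)
After 'lt': stack = [2, 1] (depth 2)
After 'push -6': stack = [2, 1, -6] (depth 3)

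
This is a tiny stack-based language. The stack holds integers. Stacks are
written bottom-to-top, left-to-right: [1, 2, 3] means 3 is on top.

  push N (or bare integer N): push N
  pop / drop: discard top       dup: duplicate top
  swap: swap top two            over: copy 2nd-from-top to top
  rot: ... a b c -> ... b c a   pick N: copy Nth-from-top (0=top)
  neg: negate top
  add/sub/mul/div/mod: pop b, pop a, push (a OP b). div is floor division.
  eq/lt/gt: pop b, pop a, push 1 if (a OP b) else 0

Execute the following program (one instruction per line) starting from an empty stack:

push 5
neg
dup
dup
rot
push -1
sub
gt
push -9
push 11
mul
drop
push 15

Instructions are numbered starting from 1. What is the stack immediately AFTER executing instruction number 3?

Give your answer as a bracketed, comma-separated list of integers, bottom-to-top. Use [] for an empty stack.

Step 1 ('push 5'): [5]
Step 2 ('neg'): [-5]
Step 3 ('dup'): [-5, -5]

Answer: [-5, -5]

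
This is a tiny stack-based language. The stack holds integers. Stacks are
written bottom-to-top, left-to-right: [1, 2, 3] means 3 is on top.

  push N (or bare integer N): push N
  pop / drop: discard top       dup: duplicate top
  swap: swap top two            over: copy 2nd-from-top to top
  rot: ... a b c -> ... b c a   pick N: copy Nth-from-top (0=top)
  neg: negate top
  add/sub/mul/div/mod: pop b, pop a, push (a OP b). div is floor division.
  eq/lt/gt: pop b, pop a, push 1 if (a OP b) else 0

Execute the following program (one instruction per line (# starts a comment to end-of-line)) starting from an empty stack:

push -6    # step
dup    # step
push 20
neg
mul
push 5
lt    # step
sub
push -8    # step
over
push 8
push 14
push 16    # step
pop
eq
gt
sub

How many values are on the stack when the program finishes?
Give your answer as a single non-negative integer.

Answer: 2

Derivation:
After 'push -6': stack = [-6] (depth 1)
After 'dup': stack = [-6, -6] (depth 2)
After 'push 20': stack = [-6, -6, 20] (depth 3)
After 'neg': stack = [-6, -6, -20] (depth 3)
After 'mul': stack = [-6, 120] (depth 2)
After 'push 5': stack = [-6, 120, 5] (depth 3)
After 'lt': stack = [-6, 0] (depth 2)
After 'sub': stack = [-6] (depth 1)
After 'push -8': stack = [-6, -8] (depth 2)
After 'over': stack = [-6, -8, -6] (depth 3)
After 'push 8': stack = [-6, -8, -6, 8] (depth 4)
After 'push 14': stack = [-6, -8, -6, 8, 14] (depth 5)
After 'push 16': stack = [-6, -8, -6, 8, 14, 16] (depth 6)
After 'pop': stack = [-6, -8, -6, 8, 14] (depth 5)
After 'eq': stack = [-6, -8, -6, 0] (depth 4)
After 'gt': stack = [-6, -8, 0] (depth 3)
After 'sub': stack = [-6, -8] (depth 2)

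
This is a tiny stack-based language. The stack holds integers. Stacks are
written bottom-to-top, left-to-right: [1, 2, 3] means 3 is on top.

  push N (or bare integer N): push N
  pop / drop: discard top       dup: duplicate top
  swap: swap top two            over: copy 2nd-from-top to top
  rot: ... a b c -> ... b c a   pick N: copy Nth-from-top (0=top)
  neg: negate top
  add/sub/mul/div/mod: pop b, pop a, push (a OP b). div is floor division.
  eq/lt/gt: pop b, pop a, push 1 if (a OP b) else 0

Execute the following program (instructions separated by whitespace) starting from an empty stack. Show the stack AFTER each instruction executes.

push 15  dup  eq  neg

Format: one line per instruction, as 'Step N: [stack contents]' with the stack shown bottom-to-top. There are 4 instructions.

Step 1: [15]
Step 2: [15, 15]
Step 3: [1]
Step 4: [-1]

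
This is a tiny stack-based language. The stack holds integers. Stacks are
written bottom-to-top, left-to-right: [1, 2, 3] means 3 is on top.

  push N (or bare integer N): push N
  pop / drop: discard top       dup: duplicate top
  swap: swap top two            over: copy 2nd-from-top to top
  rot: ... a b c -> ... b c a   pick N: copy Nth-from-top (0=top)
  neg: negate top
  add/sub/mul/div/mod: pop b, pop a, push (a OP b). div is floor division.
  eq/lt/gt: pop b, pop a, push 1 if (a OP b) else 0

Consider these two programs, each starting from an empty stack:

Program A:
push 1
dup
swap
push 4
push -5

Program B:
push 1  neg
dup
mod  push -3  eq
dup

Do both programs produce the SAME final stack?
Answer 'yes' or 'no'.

Program A trace:
  After 'push 1': [1]
  After 'dup': [1, 1]
  After 'swap': [1, 1]
  After 'push 4': [1, 1, 4]
  After 'push -5': [1, 1, 4, -5]
Program A final stack: [1, 1, 4, -5]

Program B trace:
  After 'push 1': [1]
  After 'neg': [-1]
  After 'dup': [-1, -1]
  After 'mod': [0]
  After 'push -3': [0, -3]
  After 'eq': [0]
  After 'dup': [0, 0]
Program B final stack: [0, 0]
Same: no

Answer: no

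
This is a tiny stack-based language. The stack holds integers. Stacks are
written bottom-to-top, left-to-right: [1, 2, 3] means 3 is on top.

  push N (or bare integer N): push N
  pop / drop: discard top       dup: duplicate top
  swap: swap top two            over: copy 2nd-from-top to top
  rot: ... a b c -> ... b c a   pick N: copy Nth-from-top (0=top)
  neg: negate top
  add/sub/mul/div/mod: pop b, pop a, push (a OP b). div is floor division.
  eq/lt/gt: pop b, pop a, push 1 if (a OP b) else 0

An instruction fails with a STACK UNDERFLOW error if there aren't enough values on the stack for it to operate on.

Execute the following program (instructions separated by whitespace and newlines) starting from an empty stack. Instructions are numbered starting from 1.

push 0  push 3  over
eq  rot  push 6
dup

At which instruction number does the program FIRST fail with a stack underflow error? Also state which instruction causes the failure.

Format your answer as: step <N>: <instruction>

Step 1 ('push 0'): stack = [0], depth = 1
Step 2 ('push 3'): stack = [0, 3], depth = 2
Step 3 ('over'): stack = [0, 3, 0], depth = 3
Step 4 ('eq'): stack = [0, 0], depth = 2
Step 5 ('rot'): needs 3 value(s) but depth is 2 — STACK UNDERFLOW

Answer: step 5: rot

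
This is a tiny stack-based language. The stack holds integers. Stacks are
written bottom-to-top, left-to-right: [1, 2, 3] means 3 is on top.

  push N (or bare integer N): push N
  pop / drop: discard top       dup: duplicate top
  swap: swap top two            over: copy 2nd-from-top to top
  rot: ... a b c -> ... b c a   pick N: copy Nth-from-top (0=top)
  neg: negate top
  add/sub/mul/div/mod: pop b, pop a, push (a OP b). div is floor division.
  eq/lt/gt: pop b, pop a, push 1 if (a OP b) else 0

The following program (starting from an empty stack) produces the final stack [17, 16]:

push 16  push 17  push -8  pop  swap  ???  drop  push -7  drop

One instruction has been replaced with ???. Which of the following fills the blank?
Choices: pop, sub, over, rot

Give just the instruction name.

Answer: over

Derivation:
Stack before ???: [17, 16]
Stack after ???:  [17, 16, 17]
Checking each choice:
  pop: produces []
  sub: produces []
  over: MATCH
  rot: stack underflow (need 3, have 2)


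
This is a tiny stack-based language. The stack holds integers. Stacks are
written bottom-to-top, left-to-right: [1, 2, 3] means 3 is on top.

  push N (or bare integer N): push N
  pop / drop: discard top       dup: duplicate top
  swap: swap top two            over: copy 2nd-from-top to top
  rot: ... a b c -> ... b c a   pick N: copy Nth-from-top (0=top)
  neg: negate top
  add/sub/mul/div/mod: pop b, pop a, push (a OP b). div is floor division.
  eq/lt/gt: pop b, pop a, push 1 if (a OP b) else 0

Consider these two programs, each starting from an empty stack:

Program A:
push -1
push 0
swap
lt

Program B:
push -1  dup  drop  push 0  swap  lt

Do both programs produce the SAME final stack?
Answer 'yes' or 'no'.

Program A trace:
  After 'push -1': [-1]
  After 'push 0': [-1, 0]
  After 'swap': [0, -1]
  After 'lt': [0]
Program A final stack: [0]

Program B trace:
  After 'push -1': [-1]
  After 'dup': [-1, -1]
  After 'drop': [-1]
  After 'push 0': [-1, 0]
  After 'swap': [0, -1]
  After 'lt': [0]
Program B final stack: [0]
Same: yes

Answer: yes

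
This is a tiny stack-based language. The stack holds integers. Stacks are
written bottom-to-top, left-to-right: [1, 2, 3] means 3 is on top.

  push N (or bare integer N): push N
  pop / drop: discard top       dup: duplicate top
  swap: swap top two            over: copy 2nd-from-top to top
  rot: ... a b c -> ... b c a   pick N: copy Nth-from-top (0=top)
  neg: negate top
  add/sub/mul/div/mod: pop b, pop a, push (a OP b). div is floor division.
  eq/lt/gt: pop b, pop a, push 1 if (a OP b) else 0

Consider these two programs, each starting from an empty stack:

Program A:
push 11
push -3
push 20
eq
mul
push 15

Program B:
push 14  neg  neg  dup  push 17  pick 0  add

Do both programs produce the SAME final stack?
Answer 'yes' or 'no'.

Program A trace:
  After 'push 11': [11]
  After 'push -3': [11, -3]
  After 'push 20': [11, -3, 20]
  After 'eq': [11, 0]
  After 'mul': [0]
  After 'push 15': [0, 15]
Program A final stack: [0, 15]

Program B trace:
  After 'push 14': [14]
  After 'neg': [-14]
  After 'neg': [14]
  After 'dup': [14, 14]
  After 'push 17': [14, 14, 17]
  After 'pick 0': [14, 14, 17, 17]
  After 'add': [14, 14, 34]
Program B final stack: [14, 14, 34]
Same: no

Answer: no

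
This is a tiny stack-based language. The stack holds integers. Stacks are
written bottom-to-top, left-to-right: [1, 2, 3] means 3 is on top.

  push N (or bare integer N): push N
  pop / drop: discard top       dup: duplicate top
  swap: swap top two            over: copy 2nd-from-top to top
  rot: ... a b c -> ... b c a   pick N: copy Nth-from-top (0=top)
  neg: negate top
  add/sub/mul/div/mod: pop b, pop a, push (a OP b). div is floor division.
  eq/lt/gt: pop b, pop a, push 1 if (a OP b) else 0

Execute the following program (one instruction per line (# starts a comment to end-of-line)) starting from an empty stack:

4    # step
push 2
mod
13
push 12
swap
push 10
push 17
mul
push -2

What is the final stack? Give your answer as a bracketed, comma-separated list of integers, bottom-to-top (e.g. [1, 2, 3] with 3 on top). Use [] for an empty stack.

After 'push 4': [4]
After 'push 2': [4, 2]
After 'mod': [0]
After 'push 13': [0, 13]
After 'push 12': [0, 13, 12]
After 'swap': [0, 12, 13]
After 'push 10': [0, 12, 13, 10]
After 'push 17': [0, 12, 13, 10, 17]
After 'mul': [0, 12, 13, 170]
After 'push -2': [0, 12, 13, 170, -2]

Answer: [0, 12, 13, 170, -2]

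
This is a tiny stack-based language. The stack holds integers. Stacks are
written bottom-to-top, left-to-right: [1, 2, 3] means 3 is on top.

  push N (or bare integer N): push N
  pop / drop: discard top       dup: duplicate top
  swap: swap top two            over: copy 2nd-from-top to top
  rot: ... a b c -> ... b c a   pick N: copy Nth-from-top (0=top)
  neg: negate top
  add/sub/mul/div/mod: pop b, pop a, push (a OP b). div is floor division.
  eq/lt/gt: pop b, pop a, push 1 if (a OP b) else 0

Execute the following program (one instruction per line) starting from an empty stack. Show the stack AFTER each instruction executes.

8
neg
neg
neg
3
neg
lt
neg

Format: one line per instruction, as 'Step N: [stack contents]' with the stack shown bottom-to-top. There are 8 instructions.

Step 1: [8]
Step 2: [-8]
Step 3: [8]
Step 4: [-8]
Step 5: [-8, 3]
Step 6: [-8, -3]
Step 7: [1]
Step 8: [-1]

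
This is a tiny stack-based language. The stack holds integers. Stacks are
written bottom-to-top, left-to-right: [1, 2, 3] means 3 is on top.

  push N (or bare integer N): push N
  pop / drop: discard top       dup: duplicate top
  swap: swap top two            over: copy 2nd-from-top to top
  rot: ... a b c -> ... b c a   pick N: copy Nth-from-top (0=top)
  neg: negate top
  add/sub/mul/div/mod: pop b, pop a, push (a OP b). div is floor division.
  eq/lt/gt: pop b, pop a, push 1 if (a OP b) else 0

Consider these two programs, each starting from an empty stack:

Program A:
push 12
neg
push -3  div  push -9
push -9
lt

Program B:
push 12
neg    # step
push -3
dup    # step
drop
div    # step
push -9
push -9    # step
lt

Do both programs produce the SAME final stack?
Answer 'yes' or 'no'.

Answer: yes

Derivation:
Program A trace:
  After 'push 12': [12]
  After 'neg': [-12]
  After 'push -3': [-12, -3]
  After 'div': [4]
  After 'push -9': [4, -9]
  After 'push -9': [4, -9, -9]
  After 'lt': [4, 0]
Program A final stack: [4, 0]

Program B trace:
  After 'push 12': [12]
  After 'neg': [-12]
  After 'push -3': [-12, -3]
  After 'dup': [-12, -3, -3]
  After 'drop': [-12, -3]
  After 'div': [4]
  After 'push -9': [4, -9]
  After 'push -9': [4, -9, -9]
  After 'lt': [4, 0]
Program B final stack: [4, 0]
Same: yes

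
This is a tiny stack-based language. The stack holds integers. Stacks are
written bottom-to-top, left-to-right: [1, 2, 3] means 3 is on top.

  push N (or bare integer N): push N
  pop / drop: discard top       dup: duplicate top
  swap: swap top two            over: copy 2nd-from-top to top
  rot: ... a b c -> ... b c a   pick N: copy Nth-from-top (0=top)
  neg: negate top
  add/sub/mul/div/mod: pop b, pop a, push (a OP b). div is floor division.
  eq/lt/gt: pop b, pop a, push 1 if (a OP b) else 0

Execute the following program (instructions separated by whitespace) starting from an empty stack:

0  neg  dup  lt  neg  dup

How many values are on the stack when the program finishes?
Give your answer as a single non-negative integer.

Answer: 2

Derivation:
After 'push 0': stack = [0] (depth 1)
After 'neg': stack = [0] (depth 1)
After 'dup': stack = [0, 0] (depth 2)
After 'lt': stack = [0] (depth 1)
After 'neg': stack = [0] (depth 1)
After 'dup': stack = [0, 0] (depth 2)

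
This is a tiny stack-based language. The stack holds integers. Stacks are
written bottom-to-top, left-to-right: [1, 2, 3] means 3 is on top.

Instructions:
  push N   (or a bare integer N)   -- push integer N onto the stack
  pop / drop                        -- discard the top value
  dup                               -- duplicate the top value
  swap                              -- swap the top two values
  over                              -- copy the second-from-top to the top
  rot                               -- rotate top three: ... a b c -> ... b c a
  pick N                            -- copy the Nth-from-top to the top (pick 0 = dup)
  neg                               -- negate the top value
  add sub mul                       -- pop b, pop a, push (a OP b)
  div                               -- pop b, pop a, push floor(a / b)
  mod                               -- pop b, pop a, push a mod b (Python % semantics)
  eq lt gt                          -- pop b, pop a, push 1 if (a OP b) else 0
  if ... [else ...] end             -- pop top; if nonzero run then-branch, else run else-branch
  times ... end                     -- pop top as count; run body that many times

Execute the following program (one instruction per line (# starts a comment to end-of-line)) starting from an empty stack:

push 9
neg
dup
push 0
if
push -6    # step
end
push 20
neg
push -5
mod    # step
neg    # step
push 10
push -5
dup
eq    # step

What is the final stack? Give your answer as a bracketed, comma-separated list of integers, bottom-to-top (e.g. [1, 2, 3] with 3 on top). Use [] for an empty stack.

After 'push 9': [9]
After 'neg': [-9]
After 'dup': [-9, -9]
After 'push 0': [-9, -9, 0]
After 'if': [-9, -9]
After 'push 20': [-9, -9, 20]
After 'neg': [-9, -9, -20]
After 'push -5': [-9, -9, -20, -5]
After 'mod': [-9, -9, 0]
After 'neg': [-9, -9, 0]
After 'push 10': [-9, -9, 0, 10]
After 'push -5': [-9, -9, 0, 10, -5]
After 'dup': [-9, -9, 0, 10, -5, -5]
After 'eq': [-9, -9, 0, 10, 1]

Answer: [-9, -9, 0, 10, 1]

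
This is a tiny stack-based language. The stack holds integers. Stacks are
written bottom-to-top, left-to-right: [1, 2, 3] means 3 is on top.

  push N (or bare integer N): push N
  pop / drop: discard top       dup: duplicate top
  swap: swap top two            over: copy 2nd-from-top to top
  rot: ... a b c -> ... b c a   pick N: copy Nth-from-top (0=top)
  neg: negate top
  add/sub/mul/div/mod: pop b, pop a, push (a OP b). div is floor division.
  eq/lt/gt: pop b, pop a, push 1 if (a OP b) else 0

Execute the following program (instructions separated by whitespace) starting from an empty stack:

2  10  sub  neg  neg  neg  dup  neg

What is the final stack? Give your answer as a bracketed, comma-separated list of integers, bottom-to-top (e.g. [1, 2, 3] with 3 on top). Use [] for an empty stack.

After 'push 2': [2]
After 'push 10': [2, 10]
After 'sub': [-8]
After 'neg': [8]
After 'neg': [-8]
After 'neg': [8]
After 'dup': [8, 8]
After 'neg': [8, -8]

Answer: [8, -8]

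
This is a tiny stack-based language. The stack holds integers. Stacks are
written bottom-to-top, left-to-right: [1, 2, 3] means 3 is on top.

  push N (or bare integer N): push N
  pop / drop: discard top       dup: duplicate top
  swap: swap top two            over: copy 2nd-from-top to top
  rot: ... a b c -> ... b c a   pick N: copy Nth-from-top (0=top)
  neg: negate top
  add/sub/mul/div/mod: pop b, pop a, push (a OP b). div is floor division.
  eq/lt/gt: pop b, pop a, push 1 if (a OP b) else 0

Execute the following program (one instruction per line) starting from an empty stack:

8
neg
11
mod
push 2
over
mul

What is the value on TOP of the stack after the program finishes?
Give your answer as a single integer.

After 'push 8': [8]
After 'neg': [-8]
After 'push 11': [-8, 11]
After 'mod': [3]
After 'push 2': [3, 2]
After 'over': [3, 2, 3]
After 'mul': [3, 6]

Answer: 6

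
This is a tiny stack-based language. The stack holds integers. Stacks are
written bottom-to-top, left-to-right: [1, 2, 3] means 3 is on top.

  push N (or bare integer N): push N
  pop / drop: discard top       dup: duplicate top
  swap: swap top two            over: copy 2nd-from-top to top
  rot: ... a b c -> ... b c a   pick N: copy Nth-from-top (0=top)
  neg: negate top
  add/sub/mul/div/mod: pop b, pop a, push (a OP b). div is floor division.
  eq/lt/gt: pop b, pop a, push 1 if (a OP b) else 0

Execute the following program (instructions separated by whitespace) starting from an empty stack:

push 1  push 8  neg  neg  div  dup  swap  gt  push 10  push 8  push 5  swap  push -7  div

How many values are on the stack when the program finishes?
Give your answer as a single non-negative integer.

After 'push 1': stack = [1] (depth 1)
After 'push 8': stack = [1, 8] (depth 2)
After 'neg': stack = [1, -8] (depth 2)
After 'neg': stack = [1, 8] (depth 2)
After 'div': stack = [0] (depth 1)
After 'dup': stack = [0, 0] (depth 2)
After 'swap': stack = [0, 0] (depth 2)
After 'gt': stack = [0] (depth 1)
After 'push 10': stack = [0, 10] (depth 2)
After 'push 8': stack = [0, 10, 8] (depth 3)
After 'push 5': stack = [0, 10, 8, 5] (depth 4)
After 'swap': stack = [0, 10, 5, 8] (depth 4)
After 'push -7': stack = [0, 10, 5, 8, -7] (depth 5)
After 'div': stack = [0, 10, 5, -2] (depth 4)

Answer: 4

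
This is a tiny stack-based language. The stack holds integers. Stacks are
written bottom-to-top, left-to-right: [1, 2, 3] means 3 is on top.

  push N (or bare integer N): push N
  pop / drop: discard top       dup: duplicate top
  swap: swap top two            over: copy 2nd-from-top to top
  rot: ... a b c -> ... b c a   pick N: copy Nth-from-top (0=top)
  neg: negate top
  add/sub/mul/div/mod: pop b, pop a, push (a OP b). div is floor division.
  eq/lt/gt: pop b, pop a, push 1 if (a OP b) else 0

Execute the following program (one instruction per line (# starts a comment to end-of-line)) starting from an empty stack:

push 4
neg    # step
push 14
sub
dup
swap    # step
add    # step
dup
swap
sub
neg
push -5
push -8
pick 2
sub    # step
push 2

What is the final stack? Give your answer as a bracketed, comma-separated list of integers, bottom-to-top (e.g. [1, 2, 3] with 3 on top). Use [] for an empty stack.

Answer: [0, -5, -8, 2]

Derivation:
After 'push 4': [4]
After 'neg': [-4]
After 'push 14': [-4, 14]
After 'sub': [-18]
After 'dup': [-18, -18]
After 'swap': [-18, -18]
After 'add': [-36]
After 'dup': [-36, -36]
After 'swap': [-36, -36]
After 'sub': [0]
After 'neg': [0]
After 'push -5': [0, -5]
After 'push -8': [0, -5, -8]
After 'pick 2': [0, -5, -8, 0]
After 'sub': [0, -5, -8]
After 'push 2': [0, -5, -8, 2]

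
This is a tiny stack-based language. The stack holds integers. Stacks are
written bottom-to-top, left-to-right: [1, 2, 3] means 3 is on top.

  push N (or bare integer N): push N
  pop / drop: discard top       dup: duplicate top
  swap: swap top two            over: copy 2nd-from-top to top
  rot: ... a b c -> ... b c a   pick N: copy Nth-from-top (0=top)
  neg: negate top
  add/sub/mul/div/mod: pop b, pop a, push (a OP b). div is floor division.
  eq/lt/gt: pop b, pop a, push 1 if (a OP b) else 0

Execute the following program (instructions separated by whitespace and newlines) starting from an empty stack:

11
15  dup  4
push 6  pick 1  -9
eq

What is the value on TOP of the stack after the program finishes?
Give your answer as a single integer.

Answer: 0

Derivation:
After 'push 11': [11]
After 'push 15': [11, 15]
After 'dup': [11, 15, 15]
After 'push 4': [11, 15, 15, 4]
After 'push 6': [11, 15, 15, 4, 6]
After 'pick 1': [11, 15, 15, 4, 6, 4]
After 'push -9': [11, 15, 15, 4, 6, 4, -9]
After 'eq': [11, 15, 15, 4, 6, 0]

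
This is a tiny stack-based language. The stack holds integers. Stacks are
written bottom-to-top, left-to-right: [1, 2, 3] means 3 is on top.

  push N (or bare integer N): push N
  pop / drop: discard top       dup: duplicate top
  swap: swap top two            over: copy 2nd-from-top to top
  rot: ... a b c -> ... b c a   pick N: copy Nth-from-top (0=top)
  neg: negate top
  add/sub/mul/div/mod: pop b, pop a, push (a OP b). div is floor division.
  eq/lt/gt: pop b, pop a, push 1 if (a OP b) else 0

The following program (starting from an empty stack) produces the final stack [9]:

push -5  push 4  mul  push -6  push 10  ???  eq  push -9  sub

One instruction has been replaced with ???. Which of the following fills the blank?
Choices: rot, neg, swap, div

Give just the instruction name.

Stack before ???: [-20, -6, 10]
Stack after ???:  [-20, -1]
Checking each choice:
  rot: produces [-6, 9]
  neg: produces [-20, 9]
  swap: produces [-20, 9]
  div: MATCH


Answer: div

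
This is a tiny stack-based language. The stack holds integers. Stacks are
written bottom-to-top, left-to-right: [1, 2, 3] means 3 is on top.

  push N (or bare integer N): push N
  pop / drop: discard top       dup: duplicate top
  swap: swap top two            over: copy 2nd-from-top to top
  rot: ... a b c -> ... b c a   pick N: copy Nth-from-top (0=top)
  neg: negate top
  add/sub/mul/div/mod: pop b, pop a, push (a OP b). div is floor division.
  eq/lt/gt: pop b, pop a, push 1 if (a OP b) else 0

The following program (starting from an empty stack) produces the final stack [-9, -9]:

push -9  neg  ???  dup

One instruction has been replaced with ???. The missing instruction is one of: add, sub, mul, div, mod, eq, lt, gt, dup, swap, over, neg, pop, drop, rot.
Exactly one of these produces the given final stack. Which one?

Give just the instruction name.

Stack before ???: [9]
Stack after ???:  [-9]
The instruction that transforms [9] -> [-9] is: neg

Answer: neg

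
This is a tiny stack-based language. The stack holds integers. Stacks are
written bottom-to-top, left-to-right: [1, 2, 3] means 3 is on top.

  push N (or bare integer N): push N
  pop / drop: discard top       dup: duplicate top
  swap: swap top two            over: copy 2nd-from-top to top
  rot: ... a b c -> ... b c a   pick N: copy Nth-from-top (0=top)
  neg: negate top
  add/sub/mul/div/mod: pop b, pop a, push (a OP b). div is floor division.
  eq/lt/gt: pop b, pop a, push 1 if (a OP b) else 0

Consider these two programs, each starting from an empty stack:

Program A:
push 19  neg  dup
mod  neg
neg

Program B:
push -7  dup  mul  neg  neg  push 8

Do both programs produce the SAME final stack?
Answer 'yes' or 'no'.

Program A trace:
  After 'push 19': [19]
  After 'neg': [-19]
  After 'dup': [-19, -19]
  After 'mod': [0]
  After 'neg': [0]
  After 'neg': [0]
Program A final stack: [0]

Program B trace:
  After 'push -7': [-7]
  After 'dup': [-7, -7]
  After 'mul': [49]
  After 'neg': [-49]
  After 'neg': [49]
  After 'push 8': [49, 8]
Program B final stack: [49, 8]
Same: no

Answer: no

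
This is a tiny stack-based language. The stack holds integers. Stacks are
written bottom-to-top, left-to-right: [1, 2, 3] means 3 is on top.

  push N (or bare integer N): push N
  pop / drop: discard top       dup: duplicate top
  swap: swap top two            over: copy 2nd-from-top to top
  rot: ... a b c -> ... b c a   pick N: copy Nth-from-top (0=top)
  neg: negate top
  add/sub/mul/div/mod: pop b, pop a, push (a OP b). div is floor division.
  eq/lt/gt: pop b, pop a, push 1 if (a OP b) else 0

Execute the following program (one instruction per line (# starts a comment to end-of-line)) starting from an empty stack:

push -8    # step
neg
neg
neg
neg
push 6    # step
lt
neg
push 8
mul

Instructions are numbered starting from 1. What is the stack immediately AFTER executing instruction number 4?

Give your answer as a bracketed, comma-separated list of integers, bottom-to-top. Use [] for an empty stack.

Answer: [8]

Derivation:
Step 1 ('push -8'): [-8]
Step 2 ('neg'): [8]
Step 3 ('neg'): [-8]
Step 4 ('neg'): [8]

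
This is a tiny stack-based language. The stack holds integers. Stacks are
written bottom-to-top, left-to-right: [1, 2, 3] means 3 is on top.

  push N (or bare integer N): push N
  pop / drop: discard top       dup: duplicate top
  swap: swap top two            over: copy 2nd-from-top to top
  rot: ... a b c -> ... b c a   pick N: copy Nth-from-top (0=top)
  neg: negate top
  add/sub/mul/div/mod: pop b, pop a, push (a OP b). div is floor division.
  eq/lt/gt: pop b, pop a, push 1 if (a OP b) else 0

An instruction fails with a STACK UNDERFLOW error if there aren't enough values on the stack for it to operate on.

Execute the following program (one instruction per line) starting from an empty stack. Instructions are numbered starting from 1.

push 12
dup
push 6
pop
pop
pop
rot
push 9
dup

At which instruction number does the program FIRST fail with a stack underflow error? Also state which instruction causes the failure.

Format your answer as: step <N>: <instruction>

Step 1 ('push 12'): stack = [12], depth = 1
Step 2 ('dup'): stack = [12, 12], depth = 2
Step 3 ('push 6'): stack = [12, 12, 6], depth = 3
Step 4 ('pop'): stack = [12, 12], depth = 2
Step 5 ('pop'): stack = [12], depth = 1
Step 6 ('pop'): stack = [], depth = 0
Step 7 ('rot'): needs 3 value(s) but depth is 0 — STACK UNDERFLOW

Answer: step 7: rot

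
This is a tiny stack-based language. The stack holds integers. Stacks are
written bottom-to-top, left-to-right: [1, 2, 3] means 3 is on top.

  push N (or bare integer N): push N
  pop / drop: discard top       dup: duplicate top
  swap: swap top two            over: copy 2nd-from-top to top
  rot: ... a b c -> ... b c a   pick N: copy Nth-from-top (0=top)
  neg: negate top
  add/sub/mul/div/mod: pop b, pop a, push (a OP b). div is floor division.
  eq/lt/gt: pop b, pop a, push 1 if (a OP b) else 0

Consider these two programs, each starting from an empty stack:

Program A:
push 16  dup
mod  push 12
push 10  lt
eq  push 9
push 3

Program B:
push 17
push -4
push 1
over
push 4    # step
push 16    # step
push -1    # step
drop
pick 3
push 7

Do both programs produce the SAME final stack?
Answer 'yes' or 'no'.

Program A trace:
  After 'push 16': [16]
  After 'dup': [16, 16]
  After 'mod': [0]
  After 'push 12': [0, 12]
  After 'push 10': [0, 12, 10]
  After 'lt': [0, 0]
  After 'eq': [1]
  After 'push 9': [1, 9]
  After 'push 3': [1, 9, 3]
Program A final stack: [1, 9, 3]

Program B trace:
  After 'push 17': [17]
  After 'push -4': [17, -4]
  After 'push 1': [17, -4, 1]
  After 'over': [17, -4, 1, -4]
  After 'push 4': [17, -4, 1, -4, 4]
  After 'push 16': [17, -4, 1, -4, 4, 16]
  After 'push -1': [17, -4, 1, -4, 4, 16, -1]
  After 'drop': [17, -4, 1, -4, 4, 16]
  After 'pick 3': [17, -4, 1, -4, 4, 16, 1]
  After 'push 7': [17, -4, 1, -4, 4, 16, 1, 7]
Program B final stack: [17, -4, 1, -4, 4, 16, 1, 7]
Same: no

Answer: no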